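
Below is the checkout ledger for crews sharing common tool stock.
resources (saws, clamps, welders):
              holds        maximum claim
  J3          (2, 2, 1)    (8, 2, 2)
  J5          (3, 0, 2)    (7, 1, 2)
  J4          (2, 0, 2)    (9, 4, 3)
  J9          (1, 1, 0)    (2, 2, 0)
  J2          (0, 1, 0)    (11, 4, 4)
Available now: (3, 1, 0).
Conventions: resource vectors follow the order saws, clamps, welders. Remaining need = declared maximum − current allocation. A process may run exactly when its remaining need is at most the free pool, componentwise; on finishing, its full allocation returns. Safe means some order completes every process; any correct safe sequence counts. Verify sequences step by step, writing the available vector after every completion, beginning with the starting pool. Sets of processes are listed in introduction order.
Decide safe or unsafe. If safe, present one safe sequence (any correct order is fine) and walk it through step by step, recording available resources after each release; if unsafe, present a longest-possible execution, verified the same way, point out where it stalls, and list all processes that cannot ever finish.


SAFE, for example via the order J9, J5, J3, J4, J2.
Key observation: J9 marks the first exact bind of the order: its need (1, 1, 0) fits the free (3, 1, 0) with zero slack on a requested resource.
Step-by-step check:
  pool = (3, 1, 0)
  J9: need (1, 1, 0) fits (3, 1, 0); releases (1, 1, 0), pool now (4, 2, 0)
  J5: need (4, 1, 0) fits (4, 2, 0); releases (3, 0, 2), pool now (7, 2, 2)
  J3: need (6, 0, 1) fits (7, 2, 2); releases (2, 2, 1), pool now (9, 4, 3)
  J4: need (7, 4, 1) fits (9, 4, 3); releases (2, 0, 2), pool now (11, 4, 5)
  J2: need (11, 3, 4) fits (11, 4, 5); releases (0, 1, 0), pool now (11, 5, 5)


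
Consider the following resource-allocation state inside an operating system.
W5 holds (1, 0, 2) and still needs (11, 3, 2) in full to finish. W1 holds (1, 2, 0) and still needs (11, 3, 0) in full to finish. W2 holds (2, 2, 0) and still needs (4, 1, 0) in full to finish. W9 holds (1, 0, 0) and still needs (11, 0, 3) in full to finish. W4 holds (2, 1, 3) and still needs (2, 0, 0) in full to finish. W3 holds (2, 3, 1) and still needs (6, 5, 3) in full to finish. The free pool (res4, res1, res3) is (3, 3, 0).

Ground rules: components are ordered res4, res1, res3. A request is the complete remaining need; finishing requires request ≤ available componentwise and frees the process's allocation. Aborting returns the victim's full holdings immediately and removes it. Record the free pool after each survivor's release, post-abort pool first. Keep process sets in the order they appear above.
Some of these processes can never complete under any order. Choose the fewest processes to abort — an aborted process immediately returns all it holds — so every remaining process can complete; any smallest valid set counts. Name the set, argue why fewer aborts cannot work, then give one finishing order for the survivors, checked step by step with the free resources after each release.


Minimum abort set: W5 and W9.
Key observation: W1 was stuck for good until W5 and W9 gave back (2, 0, 2); in the order shown it finishes at step 4.
Why nothing smaller works — every single abort fails: W5 alone leaves W1 blocked (short on res4); W1 alone leaves W5 blocked (short on res4); W2 alone leaves W5 blocked (short on res4); W9 alone leaves W5 blocked (short on res4); W4 alone leaves W5 blocked (short on res4); W3 alone leaves W5 blocked (short on res4).
Survivors finish in the order: W4, W2, W3, W1. Verifying each step (pool after the aborts first):
  pool = (5, 3, 2)
  W4 needs (2, 0, 0) <= (5, 3, 2) -> finishes; pool += (2, 1, 3) = (7, 4, 5)
  W2 needs (4, 1, 0) <= (7, 4, 5) -> finishes; pool += (2, 2, 0) = (9, 6, 5)
  W3 needs (6, 5, 3) <= (9, 6, 5) -> finishes; pool += (2, 3, 1) = (11, 9, 6)
  W1 needs (11, 3, 0) <= (11, 9, 6) -> finishes; pool += (1, 2, 0) = (12, 11, 6)


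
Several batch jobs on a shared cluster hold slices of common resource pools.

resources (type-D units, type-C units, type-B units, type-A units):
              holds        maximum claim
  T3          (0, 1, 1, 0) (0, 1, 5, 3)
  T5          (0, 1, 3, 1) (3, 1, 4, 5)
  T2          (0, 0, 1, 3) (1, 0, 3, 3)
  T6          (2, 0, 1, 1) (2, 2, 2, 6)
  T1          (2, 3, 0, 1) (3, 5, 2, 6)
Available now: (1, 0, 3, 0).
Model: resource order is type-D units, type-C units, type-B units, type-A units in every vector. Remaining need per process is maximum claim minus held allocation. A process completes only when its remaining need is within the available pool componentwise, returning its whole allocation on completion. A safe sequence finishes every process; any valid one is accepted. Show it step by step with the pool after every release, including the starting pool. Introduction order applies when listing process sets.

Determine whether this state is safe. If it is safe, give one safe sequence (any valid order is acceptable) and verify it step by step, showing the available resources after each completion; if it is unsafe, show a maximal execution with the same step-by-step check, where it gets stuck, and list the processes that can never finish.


UNSAFE — no complete ordering exists.
Key observation: after T2, T3 complete, (1, 1, 5, 3) is the best the pool ever gets, yet each leftover process wants more type-A units.
Going as far as possible: T2, T3; after that, nothing fits. Verifying each step:
  pool = (1, 0, 3, 0)
  T2: need (1, 0, 2, 0) fits (1, 0, 3, 0); releases (0, 0, 1, 3), pool now (1, 0, 4, 3)
  T3: need (0, 0, 4, 3) fits (1, 0, 4, 3); releases (0, 1, 1, 0), pool now (1, 1, 5, 3)
  T5 still needs (3, 0, 1, 4) but only (1, 1, 5, 3) is free — short on type-D units and type-A units
  T6 still needs (0, 2, 1, 5) but only (1, 1, 5, 3) is free — short on type-C units and type-A units
  T1 still needs (1, 2, 2, 5) but only (1, 1, 5, 3) is free — short on type-C units and type-A units
Never able to finish: T5, T6 and T1.


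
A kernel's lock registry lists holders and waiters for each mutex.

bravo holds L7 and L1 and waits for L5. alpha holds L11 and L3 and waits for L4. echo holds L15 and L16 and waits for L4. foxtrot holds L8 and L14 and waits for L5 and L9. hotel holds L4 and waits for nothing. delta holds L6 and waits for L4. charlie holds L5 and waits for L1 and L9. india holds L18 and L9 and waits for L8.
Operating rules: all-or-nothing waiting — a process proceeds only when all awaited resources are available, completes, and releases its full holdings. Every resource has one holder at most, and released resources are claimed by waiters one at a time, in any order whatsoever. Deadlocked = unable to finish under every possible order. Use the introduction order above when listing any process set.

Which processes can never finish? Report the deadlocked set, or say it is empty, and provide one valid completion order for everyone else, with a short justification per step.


Deadlocked: bravo, foxtrot, charlie and india.
Key observation: the cycle bravo -> charlie -> bravo can never break — each member waits on the next; foxtrot and india are caught in further circular waits.
A valid finishing order for the others: hotel, alpha, echo, delta.
Walking it through:
  hotel waits on nothing -> runs at once and releases L4
  alpha: everything it awaited (L4) is free; runs, freeing L11 and L3
  echo: everything it awaited (L4) is free; runs, freeing L15 and L16
  delta: everything it awaited (L4) is free; runs, freeing L6


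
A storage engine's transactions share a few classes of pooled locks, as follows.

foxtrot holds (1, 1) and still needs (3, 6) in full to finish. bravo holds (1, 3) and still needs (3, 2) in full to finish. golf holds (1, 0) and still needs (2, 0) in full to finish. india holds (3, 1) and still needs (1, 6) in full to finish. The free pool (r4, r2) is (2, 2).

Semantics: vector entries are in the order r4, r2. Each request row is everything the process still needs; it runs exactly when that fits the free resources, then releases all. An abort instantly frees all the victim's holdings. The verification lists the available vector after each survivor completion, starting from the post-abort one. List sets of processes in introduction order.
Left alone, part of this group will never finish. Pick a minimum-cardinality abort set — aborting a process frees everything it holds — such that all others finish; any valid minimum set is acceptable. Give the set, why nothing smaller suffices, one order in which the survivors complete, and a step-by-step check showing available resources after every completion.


Minimum abort set: foxtrot.
Key observation: aborting foxtrot returns (1, 1), and india — hopeless before — runs at step 3 with the returned capacity in the pool.
No smaller set exists: with zero aborts the deadlock remains.
The survivors complete as bravo, golf, india. Step-by-step check (starting from the post-abort pool):
  pool = (3, 3)
  run bravo (needs (3, 2), free (3, 3)); after release of (1, 3) the pool is (4, 6)
  run golf (needs (2, 0), free (4, 6)); after release of (1, 0) the pool is (5, 6)
  run india (needs (1, 6), free (5, 6)); after release of (3, 1) the pool is (8, 7)


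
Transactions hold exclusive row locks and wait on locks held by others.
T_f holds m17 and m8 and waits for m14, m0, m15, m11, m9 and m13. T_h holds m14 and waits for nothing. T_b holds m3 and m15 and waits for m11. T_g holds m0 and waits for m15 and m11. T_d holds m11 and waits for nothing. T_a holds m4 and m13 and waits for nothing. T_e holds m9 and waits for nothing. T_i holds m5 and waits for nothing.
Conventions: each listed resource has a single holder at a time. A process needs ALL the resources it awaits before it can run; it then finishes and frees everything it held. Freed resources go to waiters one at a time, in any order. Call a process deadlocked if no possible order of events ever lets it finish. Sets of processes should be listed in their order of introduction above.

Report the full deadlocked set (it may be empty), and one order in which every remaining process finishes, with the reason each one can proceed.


No process is deadlocked.
Key observation: the wait graph is acyclic; completion cascades from the unblocked processes through everyone else.
The rest can finish in the order T_d, T_e, T_h, T_a, T_b, T_g, T_i, T_f.
Verifying each step:
  run T_d (it waits on nothing); releases m11
  run T_e (it waits on nothing); releases m9
  run T_h (it waits on nothing); releases m14
  run T_a (it waits on nothing); releases m4 and m13
  T_b waits on m11 — all released -> runs and releases m3 and m15
  T_g waits on m15 and m11 — all released -> runs and releases m0
  run T_i (it waits on nothing); releases m5
  T_f waits on m14, m0, m15, m11, m9 and m13 — all released -> runs and releases m17 and m8


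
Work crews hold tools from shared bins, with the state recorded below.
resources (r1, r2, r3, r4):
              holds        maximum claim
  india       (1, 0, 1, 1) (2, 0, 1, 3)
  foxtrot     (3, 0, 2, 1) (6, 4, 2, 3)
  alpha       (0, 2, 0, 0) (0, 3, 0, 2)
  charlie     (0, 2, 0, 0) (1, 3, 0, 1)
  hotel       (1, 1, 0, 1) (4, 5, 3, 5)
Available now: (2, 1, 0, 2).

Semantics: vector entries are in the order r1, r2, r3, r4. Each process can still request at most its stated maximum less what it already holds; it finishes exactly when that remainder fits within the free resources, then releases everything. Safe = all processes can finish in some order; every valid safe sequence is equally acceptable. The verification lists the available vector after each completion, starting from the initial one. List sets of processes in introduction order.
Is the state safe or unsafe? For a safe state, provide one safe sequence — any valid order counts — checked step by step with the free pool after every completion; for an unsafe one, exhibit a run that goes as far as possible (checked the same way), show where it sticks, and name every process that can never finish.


SAFE — a valid safe sequence is alpha, charlie, india, foxtrot, hotel.
Key observation: alpha is the earliest step where a requested resource binds exactly: need (0, 1, 0, 2), pool (2, 1, 0, 2) at its turn.
Check, step by step:
  pool = (2, 1, 0, 2)
  run alpha (needs (0, 1, 0, 2), free (2, 1, 0, 2)); after release of (0, 2, 0, 0) the pool is (2, 3, 0, 2)
  run charlie (needs (1, 1, 0, 1), free (2, 3, 0, 2)); after release of (0, 2, 0, 0) the pool is (2, 5, 0, 2)
  run india (needs (1, 0, 0, 2), free (2, 5, 0, 2)); after release of (1, 0, 1, 1) the pool is (3, 5, 1, 3)
  run foxtrot (needs (3, 4, 0, 2), free (3, 5, 1, 3)); after release of (3, 0, 2, 1) the pool is (6, 5, 3, 4)
  run hotel (needs (3, 4, 3, 4), free (6, 5, 3, 4)); after release of (1, 1, 0, 1) the pool is (7, 6, 3, 5)


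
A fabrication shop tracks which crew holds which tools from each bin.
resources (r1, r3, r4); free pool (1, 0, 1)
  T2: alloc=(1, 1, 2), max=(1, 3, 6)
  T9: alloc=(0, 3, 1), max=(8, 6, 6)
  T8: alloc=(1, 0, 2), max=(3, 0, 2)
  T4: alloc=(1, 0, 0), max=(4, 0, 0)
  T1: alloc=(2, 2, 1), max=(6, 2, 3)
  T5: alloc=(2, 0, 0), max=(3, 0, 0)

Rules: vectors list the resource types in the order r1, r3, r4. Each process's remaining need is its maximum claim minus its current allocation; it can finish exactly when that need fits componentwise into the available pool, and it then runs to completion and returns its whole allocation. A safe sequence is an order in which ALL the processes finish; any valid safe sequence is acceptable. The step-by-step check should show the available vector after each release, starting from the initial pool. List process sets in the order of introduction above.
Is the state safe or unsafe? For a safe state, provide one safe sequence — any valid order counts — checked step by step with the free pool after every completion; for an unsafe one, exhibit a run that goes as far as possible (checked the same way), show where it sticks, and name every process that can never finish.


The state is SAFE; one workable sequence: T5, T8, T1, T4, T2, T9.
Key observation: the first exact fit in this order is T5 — it needs (1, 0, 0) with (1, 0, 1) free, meeting a requested resource to the last unit.
Step-by-step check:
  pool = (1, 0, 1)
  T5 needs (1, 0, 0) <= (1, 0, 1) -> finishes; pool += (2, 0, 0) = (3, 0, 1)
  T8 needs (2, 0, 0) <= (3, 0, 1) -> finishes; pool += (1, 0, 2) = (4, 0, 3)
  T1 needs (4, 0, 2) <= (4, 0, 3) -> finishes; pool += (2, 2, 1) = (6, 2, 4)
  T4 needs (3, 0, 0) <= (6, 2, 4) -> finishes; pool += (1, 0, 0) = (7, 2, 4)
  T2 needs (0, 2, 4) <= (7, 2, 4) -> finishes; pool += (1, 1, 2) = (8, 3, 6)
  T9 needs (8, 3, 5) <= (8, 3, 6) -> finishes; pool += (0, 3, 1) = (8, 6, 7)


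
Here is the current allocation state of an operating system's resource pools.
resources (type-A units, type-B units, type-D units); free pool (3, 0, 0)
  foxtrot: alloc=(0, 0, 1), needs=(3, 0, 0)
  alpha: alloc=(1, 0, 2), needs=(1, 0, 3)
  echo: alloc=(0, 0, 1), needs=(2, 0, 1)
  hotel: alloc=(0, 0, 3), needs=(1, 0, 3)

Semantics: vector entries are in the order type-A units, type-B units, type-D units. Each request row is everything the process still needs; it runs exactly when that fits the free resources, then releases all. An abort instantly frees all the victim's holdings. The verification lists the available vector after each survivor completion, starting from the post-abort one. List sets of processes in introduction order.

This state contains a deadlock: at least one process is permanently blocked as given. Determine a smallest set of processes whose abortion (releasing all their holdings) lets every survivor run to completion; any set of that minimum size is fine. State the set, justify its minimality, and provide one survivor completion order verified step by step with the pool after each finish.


The answer: abort alpha.
Key observation: hotel was stuck for good until alpha gave back (1, 0, 2); in the order shown it finishes at step 3.
No smaller set exists: with zero aborts the deadlock remains.
The survivors complete as echo, foxtrot, hotel. Walking it through (starting from the post-abort pool):
  pool = (4, 0, 2)
  echo needs (2, 0, 1) <= (4, 0, 2) -> finishes; pool += (0, 0, 1) = (4, 0, 3)
  foxtrot needs (3, 0, 0) <= (4, 0, 3) -> finishes; pool += (0, 0, 1) = (4, 0, 4)
  hotel needs (1, 0, 3) <= (4, 0, 4) -> finishes; pool += (0, 0, 3) = (4, 0, 7)


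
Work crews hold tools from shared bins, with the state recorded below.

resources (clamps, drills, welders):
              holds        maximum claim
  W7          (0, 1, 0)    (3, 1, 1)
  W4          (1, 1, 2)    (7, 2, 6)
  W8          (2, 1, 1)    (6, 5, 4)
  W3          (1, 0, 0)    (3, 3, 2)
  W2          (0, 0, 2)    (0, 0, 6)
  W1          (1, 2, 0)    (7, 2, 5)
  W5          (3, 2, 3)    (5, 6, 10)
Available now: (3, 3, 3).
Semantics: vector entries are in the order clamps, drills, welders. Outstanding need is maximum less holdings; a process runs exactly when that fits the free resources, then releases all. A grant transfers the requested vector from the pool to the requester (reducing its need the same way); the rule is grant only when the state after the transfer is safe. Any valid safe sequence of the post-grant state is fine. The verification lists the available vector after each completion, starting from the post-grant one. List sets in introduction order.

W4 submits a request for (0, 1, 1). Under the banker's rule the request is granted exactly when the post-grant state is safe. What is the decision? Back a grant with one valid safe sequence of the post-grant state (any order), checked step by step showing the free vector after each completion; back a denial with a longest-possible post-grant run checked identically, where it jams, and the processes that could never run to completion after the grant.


DENY: after the grant no complete ordering would exist.
Key observation: W7, W3 can finish, but then (4, 3, 2) is all there is, and the blocked group's welders demands exceed it.
On the post-grant state, W7, W3 is a maximal run — nothing extends it. Step-by-step check:
  pool = (3, 2, 2)
  W7 needs (3, 0, 1) <= (3, 2, 2) -> finishes; pool += (0, 1, 0) = (3, 3, 2)
  W3 needs (2, 3, 2) <= (3, 3, 2) -> finishes; pool += (1, 0, 0) = (4, 3, 2)
  W4 still needs (6, 0, 3) but only (4, 3, 2) is free — short on clamps and welders
  W8 still needs (4, 4, 3) but only (4, 3, 2) is free — short on drills and welders
  W2 still needs (0, 0, 4) but only (4, 3, 2) is free — short on welders
  W1 still needs (6, 0, 5) but only (4, 3, 2) is free — short on clamps and welders
  W5 still needs (2, 4, 7) but only (4, 3, 2) is free — short on drills and welders
Had the request been granted, W4, W8, W2, W1 and W5 could never finish.


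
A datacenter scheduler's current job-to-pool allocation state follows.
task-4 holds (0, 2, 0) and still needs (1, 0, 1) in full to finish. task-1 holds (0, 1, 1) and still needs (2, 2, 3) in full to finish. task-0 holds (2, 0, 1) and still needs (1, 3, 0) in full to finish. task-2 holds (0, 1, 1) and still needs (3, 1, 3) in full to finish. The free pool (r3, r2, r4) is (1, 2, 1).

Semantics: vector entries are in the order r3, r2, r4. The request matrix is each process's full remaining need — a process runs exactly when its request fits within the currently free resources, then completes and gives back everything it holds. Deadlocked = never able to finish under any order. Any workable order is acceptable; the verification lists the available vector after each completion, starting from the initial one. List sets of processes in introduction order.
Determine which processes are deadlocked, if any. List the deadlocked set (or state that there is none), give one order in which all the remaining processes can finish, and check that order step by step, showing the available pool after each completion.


Deadlocked: task-1 and task-2.
Key observation: task-4, task-0 can finish, but then (3, 4, 2) is all there is, and the blocked group's r4 demands exceed it.
A valid finishing order for the others: task-4, task-0. Step-by-step check:
  pool = (1, 2, 1)
  task-4 needs (1, 0, 1) <= (1, 2, 1) -> finishes; pool += (0, 2, 0) = (1, 4, 1)
  task-0 needs (1, 3, 0) <= (1, 4, 1) -> finishes; pool += (2, 0, 1) = (3, 4, 2)
None of the blocked processes ever fits:
  blocked: task-1 wants (2, 2, 3), pool (3, 4, 2) — not enough r4
  blocked: task-2 wants (3, 1, 3), pool (3, 4, 2) — not enough r4


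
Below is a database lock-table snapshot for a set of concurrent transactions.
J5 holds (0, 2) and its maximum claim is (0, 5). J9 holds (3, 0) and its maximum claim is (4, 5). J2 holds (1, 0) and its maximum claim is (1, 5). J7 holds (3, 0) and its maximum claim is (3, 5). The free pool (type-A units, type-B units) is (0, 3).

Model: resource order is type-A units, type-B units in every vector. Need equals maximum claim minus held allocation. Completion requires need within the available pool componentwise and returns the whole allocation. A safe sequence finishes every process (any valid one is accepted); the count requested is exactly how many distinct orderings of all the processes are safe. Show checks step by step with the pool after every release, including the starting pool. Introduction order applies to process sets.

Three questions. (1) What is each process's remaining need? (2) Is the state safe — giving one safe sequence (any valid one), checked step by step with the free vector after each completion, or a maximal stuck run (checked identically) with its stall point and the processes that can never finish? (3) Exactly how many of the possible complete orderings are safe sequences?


(1) Need matrix, components ordered type-A units, type-B units:
  J5: (0, 3)
  J9: (1, 5)
  J2: (0, 5)
  J7: (0, 5)
(2) The state is SAFE; one workable sequence: J5, J7, J2, J9.
Key observation: J5 is the earliest step where a requested resource binds exactly: need (0, 3), pool (0, 3) at its turn.
Walking it through:
  pool = (0, 3)
  J5 needs (0, 3) <= (0, 3) -> finishes; pool += (0, 2) = (0, 5)
  J7 needs (0, 5) <= (0, 5) -> finishes; pool += (3, 0) = (3, 5)
  J2 needs (0, 5) <= (3, 5) -> finishes; pool += (1, 0) = (4, 5)
  J9 needs (1, 5) <= (4, 5) -> finishes; pool += (3, 0) = (7, 5)
(3) Precisely 4 of the possible complete orderings are safe sequences.


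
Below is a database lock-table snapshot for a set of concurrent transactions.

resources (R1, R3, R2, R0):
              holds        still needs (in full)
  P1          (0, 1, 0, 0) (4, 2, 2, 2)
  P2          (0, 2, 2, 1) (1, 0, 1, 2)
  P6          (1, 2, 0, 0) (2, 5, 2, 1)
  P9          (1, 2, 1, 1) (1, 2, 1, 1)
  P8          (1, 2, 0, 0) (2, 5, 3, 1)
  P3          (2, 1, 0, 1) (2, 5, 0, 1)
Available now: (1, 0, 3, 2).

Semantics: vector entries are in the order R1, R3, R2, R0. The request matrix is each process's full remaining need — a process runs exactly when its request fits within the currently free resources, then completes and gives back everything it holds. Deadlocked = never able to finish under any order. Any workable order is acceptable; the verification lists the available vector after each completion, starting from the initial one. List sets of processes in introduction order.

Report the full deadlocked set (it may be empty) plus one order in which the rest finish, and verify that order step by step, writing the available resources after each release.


The deadlocked set is P1, P6, P8 and P3.
Key observation: after P2, P9 the pool peaks at (2, 4, 6, 4), and each blocked process is short somewhere: P1 on R1; P6 on R3; P8 on R3; P3 on R3.
A valid finishing order for the others: P2, P9. Step-by-step check:
  pool = (1, 0, 3, 2)
  run P2 (needs (1, 0, 1, 2), free (1, 0, 3, 2)); after release of (0, 2, 2, 1) the pool is (1, 2, 5, 3)
  run P9 (needs (1, 2, 1, 1), free (1, 2, 5, 3)); after release of (1, 2, 1, 1) the pool is (2, 4, 6, 4)
None of the blocked processes ever fits:
  P1 still needs (4, 2, 2, 2) but only (2, 4, 6, 4) is free — short on R1
  P6 still needs (2, 5, 2, 1) but only (2, 4, 6, 4) is free — short on R3
  P8 still needs (2, 5, 3, 1) but only (2, 4, 6, 4) is free — short on R3
  P3 still needs (2, 5, 0, 1) but only (2, 4, 6, 4) is free — short on R3


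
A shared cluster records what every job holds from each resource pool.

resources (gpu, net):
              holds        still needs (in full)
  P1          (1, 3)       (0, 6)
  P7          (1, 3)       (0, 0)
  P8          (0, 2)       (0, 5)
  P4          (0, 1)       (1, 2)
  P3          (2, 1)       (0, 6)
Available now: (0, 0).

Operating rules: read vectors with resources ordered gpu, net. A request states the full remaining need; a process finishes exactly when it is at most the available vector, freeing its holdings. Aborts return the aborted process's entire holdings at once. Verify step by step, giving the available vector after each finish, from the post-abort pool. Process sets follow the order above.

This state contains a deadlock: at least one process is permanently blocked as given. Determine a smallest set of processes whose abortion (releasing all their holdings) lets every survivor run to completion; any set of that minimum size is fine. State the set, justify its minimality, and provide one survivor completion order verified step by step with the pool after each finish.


Abort P3.
Key observation: the deadlocked P8 becomes finishable only because P3 released (2, 1); it completes at step 3 below.
No smaller set exists: with zero aborts the deadlock remains.
The survivors complete as P7, P4, P8, P1. Step-by-step check (starting from the post-abort pool):
  pool = (2, 1)
  P7: need (0, 0) fits (2, 1); releases (1, 3), pool now (3, 4)
  P4: need (1, 2) fits (3, 4); releases (0, 1), pool now (3, 5)
  P8: need (0, 5) fits (3, 5); releases (0, 2), pool now (3, 7)
  P1: need (0, 6) fits (3, 7); releases (1, 3), pool now (4, 10)


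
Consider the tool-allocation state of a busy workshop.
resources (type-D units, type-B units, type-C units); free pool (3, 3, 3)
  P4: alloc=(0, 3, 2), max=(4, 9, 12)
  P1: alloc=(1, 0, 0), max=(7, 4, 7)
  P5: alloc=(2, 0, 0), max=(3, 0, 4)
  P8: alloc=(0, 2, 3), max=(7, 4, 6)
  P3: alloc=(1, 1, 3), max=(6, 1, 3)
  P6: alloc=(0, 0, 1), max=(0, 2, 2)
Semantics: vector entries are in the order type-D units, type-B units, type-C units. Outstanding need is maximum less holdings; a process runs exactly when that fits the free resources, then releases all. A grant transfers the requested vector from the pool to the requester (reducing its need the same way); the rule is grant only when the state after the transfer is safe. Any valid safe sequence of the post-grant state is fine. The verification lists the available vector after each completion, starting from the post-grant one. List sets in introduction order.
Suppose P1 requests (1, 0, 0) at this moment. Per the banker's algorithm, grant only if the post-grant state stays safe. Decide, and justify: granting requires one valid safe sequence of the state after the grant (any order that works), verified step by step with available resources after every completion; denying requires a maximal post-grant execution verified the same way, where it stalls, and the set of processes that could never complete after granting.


DENY. Granting would leave the state unsafe.
Key observation: after P6, P5 the pool peaks at (4, 3, 4), and each blocked process is short somewhere: P4 on type-B units, type-C units; P1 on type-D units, type-B units, type-C units; P8 on type-D units; P3 on type-D units.
After a pretend grant, a maximal execution: P6, P5 — then nothing else fits. Step-by-step check:
  pool = (2, 3, 3)
  P6: need (0, 2, 1) fits (2, 3, 3); releases (0, 0, 1), pool now (2, 3, 4)
  P5: need (1, 0, 4) fits (2, 3, 4); releases (2, 0, 0), pool now (4, 3, 4)
  P4 still needs (4, 6, 10) but only (4, 3, 4) is free — short on type-B units and type-C units
  P1 still needs (5, 4, 7) but only (4, 3, 4) is free — short on type-D units, type-B units and type-C units
  P8 still needs (7, 2, 3) but only (4, 3, 4) is free — short on type-D units
  P3 still needs (5, 0, 0) but only (4, 3, 4) is free — short on type-D units
Processes that could never finish after the grant: P4, P1, P8 and P3.


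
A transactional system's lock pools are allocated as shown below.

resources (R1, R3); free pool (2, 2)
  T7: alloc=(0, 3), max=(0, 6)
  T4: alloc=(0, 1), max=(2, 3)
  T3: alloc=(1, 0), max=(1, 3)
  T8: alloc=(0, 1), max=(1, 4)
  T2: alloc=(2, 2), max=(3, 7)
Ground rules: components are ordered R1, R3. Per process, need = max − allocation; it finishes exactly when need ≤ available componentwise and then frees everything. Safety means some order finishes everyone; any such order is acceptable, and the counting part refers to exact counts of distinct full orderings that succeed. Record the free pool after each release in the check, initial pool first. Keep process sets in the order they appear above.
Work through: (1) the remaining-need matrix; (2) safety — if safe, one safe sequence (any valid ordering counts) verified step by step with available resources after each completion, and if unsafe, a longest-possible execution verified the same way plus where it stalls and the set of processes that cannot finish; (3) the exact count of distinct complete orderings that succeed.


(1) Need matrix, components ordered R1, R3:
  T7: (0, 3)
  T4: (2, 2)
  T3: (0, 3)
  T8: (1, 3)
  T2: (1, 5)
(2) The state is SAFE; one workable sequence: T4, T3, T7, T2, T8.
Key observation: at T4 the run first touches a limit — (2, 2) against (2, 2), exact on a resource it actually requests.
Check, step by step:
  pool = (2, 2)
  T4: need (2, 2) fits (2, 2); releases (0, 1), pool now (2, 3)
  T3: need (0, 3) fits (2, 3); releases (1, 0), pool now (3, 3)
  T7: need (0, 3) fits (3, 3); releases (0, 3), pool now (3, 6)
  T2: need (1, 5) fits (3, 6); releases (2, 2), pool now (5, 8)
  T8: need (1, 3) fits (5, 8); releases (0, 1), pool now (5, 9)
(3) Precisely 12 of the possible complete orderings are safe sequences.


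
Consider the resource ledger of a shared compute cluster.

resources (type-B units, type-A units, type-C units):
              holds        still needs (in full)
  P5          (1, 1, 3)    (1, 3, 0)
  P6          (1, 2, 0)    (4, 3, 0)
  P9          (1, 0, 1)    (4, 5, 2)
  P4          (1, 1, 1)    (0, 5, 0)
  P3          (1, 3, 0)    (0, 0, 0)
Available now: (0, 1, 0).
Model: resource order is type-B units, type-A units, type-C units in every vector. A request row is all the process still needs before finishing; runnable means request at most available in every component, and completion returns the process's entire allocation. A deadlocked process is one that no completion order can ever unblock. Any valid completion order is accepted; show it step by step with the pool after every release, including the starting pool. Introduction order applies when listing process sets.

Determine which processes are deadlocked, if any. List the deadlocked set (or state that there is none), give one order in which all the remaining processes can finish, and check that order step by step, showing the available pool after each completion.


Deadlocked set: P6 and P9.
Key observation: type-B units is the bottleneck — with P3, P5, P4 done the pool holds (3, 6, 4), short of every remaining need.
The rest can finish in the order P3, P5, P4. Walking it through:
  pool = (0, 1, 0)
  run P3 (needs (0, 0, 0), free (0, 1, 0)); after release of (1, 3, 0) the pool is (1, 4, 0)
  run P5 (needs (1, 3, 0), free (1, 4, 0)); after release of (1, 1, 3) the pool is (2, 5, 3)
  run P4 (needs (0, 5, 0), free (2, 5, 3)); after release of (1, 1, 1) the pool is (3, 6, 4)
None of the blocked processes ever fits:
  P6 still needs (4, 3, 0) but only (3, 6, 4) is free — short on type-B units
  P9 still needs (4, 5, 2) but only (3, 6, 4) is free — short on type-B units


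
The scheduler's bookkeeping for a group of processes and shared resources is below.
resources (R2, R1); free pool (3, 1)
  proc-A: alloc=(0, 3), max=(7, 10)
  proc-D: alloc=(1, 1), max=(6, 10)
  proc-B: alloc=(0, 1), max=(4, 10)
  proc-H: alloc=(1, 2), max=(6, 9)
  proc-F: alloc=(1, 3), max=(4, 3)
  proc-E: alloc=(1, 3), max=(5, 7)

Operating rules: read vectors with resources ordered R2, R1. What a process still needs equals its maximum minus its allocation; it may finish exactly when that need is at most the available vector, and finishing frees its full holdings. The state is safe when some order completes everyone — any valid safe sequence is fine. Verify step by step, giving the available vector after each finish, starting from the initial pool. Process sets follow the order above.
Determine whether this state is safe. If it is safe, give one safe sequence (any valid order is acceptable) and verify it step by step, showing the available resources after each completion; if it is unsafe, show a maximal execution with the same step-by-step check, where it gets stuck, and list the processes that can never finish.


SAFE. One safe sequence: proc-F, proc-E, proc-H, proc-D, proc-B, proc-A.
Key observation: reading the order forward, proc-F is the first process whose need (3, 0) meets the free pool (3, 1) exactly on a resource it requests.
Check, step by step:
  pool = (3, 1)
  run proc-F (needs (3, 0), free (3, 1)); after release of (1, 3) the pool is (4, 4)
  run proc-E (needs (4, 4), free (4, 4)); after release of (1, 3) the pool is (5, 7)
  run proc-H (needs (5, 7), free (5, 7)); after release of (1, 2) the pool is (6, 9)
  run proc-D (needs (5, 9), free (6, 9)); after release of (1, 1) the pool is (7, 10)
  run proc-B (needs (4, 9), free (7, 10)); after release of (0, 1) the pool is (7, 11)
  run proc-A (needs (7, 7), free (7, 11)); after release of (0, 3) the pool is (7, 14)


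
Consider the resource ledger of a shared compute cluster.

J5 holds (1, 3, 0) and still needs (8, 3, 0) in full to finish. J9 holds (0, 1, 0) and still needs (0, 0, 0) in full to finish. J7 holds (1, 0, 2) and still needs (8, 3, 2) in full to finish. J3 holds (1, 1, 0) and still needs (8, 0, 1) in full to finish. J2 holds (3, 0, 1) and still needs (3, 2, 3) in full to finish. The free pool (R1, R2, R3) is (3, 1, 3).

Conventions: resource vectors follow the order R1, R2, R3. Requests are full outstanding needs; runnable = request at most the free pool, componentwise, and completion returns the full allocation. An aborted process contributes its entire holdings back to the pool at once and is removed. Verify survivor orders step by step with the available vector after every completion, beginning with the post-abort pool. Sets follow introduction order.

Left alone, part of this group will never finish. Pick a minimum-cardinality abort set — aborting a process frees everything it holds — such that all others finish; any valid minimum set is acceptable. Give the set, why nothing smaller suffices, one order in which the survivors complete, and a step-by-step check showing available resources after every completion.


Abort J5 and J7.
Key observation: no ordering could ever have run J3 before the abort of J5 and J7; with (2, 3, 2) back in the pool it fits at step 3.
No one abort is enough; case by case: J5 alone leaves J7 blocked (short on R1); J9 alone leaves J5 blocked (short on R1 and R2); J7 alone leaves J5 blocked (short on R1 and R2); J3 alone leaves J5 blocked (short on R1); J2 alone leaves J5 blocked (short on R1 and R2).
One survivor order: J2, J9, J3. Check, step by step (post-abort pool first):
  pool = (5, 4, 5)
  run J2 (needs (3, 2, 3), free (5, 4, 5)); after release of (3, 0, 1) the pool is (8, 4, 6)
  run J9 (needs (0, 0, 0), free (8, 4, 6)); after release of (0, 1, 0) the pool is (8, 5, 6)
  run J3 (needs (8, 0, 1), free (8, 5, 6)); after release of (1, 1, 0) the pool is (9, 6, 6)


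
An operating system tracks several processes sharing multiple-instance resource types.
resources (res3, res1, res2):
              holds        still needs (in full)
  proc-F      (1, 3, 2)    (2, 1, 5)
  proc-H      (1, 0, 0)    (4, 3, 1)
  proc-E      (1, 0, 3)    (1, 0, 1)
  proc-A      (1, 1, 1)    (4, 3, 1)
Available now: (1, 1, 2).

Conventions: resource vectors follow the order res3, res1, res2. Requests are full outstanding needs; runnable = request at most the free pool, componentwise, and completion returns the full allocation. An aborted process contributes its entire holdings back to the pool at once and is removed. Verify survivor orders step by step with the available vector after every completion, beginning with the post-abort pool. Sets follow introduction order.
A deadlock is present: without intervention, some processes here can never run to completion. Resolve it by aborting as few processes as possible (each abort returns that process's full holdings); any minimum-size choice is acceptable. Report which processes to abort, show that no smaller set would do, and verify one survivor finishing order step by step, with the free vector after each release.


Abort proc-H.
Key observation: proc-A was stuck for good until proc-H gave back (1, 0, 0); in the order shown it finishes at step 3.
Minimality: the empty abort set fails — the state is deadlocked as it stands.
The survivors complete as proc-E, proc-F, proc-A. Check, step by step (starting from the post-abort pool):
  pool = (2, 1, 2)
  run proc-E (needs (1, 0, 1), free (2, 1, 2)); after release of (1, 0, 3) the pool is (3, 1, 5)
  run proc-F (needs (2, 1, 5), free (3, 1, 5)); after release of (1, 3, 2) the pool is (4, 4, 7)
  run proc-A (needs (4, 3, 1), free (4, 4, 7)); after release of (1, 1, 1) the pool is (5, 5, 8)


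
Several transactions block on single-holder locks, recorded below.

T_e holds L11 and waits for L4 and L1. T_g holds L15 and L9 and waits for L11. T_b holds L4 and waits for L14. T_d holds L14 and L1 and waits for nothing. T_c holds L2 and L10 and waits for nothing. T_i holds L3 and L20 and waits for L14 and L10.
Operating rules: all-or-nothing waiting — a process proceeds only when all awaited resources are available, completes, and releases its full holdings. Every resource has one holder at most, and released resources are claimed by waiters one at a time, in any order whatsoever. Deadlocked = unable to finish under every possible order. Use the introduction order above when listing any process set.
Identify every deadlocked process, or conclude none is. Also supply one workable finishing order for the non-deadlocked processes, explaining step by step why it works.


The deadlocked set is empty.
Key observation: every chain of waits terminates; starting from the processes that wait on nothing, all the rest unlock in turn.
One completion order for the rest: T_d, T_b, T_c, T_e, T_i, T_g.
Step-by-step check:
  T_d: no waits; runs immediately, freeing L14 and L1
  T_b waits on L14 — all released -> runs and releases L4
  T_c: no waits; runs immediately, freeing L2 and L10
  T_e waits on L4 and L1 — all released -> runs and releases L11
  T_i waits on L14 and L10 — all released -> runs and releases L3 and L20
  T_g waits on L11 — all released -> runs and releases L15 and L9


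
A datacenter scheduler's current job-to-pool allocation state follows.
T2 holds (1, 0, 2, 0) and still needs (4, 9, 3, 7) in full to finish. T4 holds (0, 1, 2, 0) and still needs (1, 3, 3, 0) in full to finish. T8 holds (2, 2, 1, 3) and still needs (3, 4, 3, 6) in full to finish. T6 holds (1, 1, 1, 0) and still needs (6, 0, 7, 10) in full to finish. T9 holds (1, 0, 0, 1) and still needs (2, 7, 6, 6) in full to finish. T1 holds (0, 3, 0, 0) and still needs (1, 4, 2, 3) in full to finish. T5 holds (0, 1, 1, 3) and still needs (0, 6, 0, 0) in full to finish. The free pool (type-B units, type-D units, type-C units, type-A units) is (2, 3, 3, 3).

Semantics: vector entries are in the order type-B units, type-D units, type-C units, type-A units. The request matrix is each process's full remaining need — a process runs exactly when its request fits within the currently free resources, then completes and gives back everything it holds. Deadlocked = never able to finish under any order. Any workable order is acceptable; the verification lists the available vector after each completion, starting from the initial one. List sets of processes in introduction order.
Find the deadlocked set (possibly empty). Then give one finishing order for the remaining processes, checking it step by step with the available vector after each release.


No process is deadlocked.
Key observation: T4 leads a chain of completions in which each release enables another process.
One completion order for the rest: T4, T1, T5, T9, T8, T2, T6. Walking it through:
  pool = (2, 3, 3, 3)
  T4 needs (1, 3, 3, 0) <= (2, 3, 3, 3) -> finishes; pool += (0, 1, 2, 0) = (2, 4, 5, 3)
  T1 needs (1, 4, 2, 3) <= (2, 4, 5, 3) -> finishes; pool += (0, 3, 0, 0) = (2, 7, 5, 3)
  T5 needs (0, 6, 0, 0) <= (2, 7, 5, 3) -> finishes; pool += (0, 1, 1, 3) = (2, 8, 6, 6)
  T9 needs (2, 7, 6, 6) <= (2, 8, 6, 6) -> finishes; pool += (1, 0, 0, 1) = (3, 8, 6, 7)
  T8 needs (3, 4, 3, 6) <= (3, 8, 6, 7) -> finishes; pool += (2, 2, 1, 3) = (5, 10, 7, 10)
  T2 needs (4, 9, 3, 7) <= (5, 10, 7, 10) -> finishes; pool += (1, 0, 2, 0) = (6, 10, 9, 10)
  T6 needs (6, 0, 7, 10) <= (6, 10, 9, 10) -> finishes; pool += (1, 1, 1, 0) = (7, 11, 10, 10)
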